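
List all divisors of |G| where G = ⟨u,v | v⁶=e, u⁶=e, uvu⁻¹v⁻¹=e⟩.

|G| = 36 = 2² · 3². By Lagrange's theorem the order of any subgroup divides 36; the divisors of 36 are 1, 2, 3, 4, 6, 9, 12, 18, 36.

Answer: 1, 2, 3, 4, 6, 9, 12, 18, 36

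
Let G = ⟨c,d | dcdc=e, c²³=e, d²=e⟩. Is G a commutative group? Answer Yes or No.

c·d = cd but d·c = c²²d, so c·d ≠ d·c and G is not abelian.

Answer: No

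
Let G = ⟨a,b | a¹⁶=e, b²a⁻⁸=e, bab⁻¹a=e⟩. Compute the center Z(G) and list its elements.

An element z ∈ Z(G) iff z commutes with every generator.
For example a⁸ is central: (a⁸)·a = a⁹ = a·(a⁸); (a⁸)·b = b⁻¹ = b·(a⁸).
Whereas a ∉ Z(G) since a·b = ab ≠ a⁷b⁻¹ = b·a.
Checking each of the 32 elements this way gives Z(G) = {e, a⁸}, of order 2.

Answer: {e, a⁸}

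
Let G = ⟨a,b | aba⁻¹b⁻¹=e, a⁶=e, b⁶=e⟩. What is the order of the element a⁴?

Compute successive powers until reaching e:
  (a⁴)¹ = a⁴, (a⁴)² = a², (a⁴)³ = e.
The smallest positive k with (a⁴)ᵏ = e is 3.

Answer: 3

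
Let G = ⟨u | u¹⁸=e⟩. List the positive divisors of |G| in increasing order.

|G| = 18 = 2 · 3². By Lagrange's theorem the order of any subgroup divides 18; the divisors of 18 are 1, 2, 3, 6, 9, 18.

Answer: 1, 2, 3, 6, 9, 18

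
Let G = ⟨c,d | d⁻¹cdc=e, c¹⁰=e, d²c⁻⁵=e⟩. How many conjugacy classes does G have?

The conjugacy classes (representative and size) are:
  [e] (size 1), [c] (size 2), [c⁸] (size 2), [c⁷] (size 2), [c⁴] (size 2), [c⁵] (size 1), [c⁴d] (size 5), [c²d⁻¹] (size 5).
Class equation: 1 + 2 + 2 + 2 + 2 + 1 + 5 + 5 = 20 = |G|. So G has 8 conjugacy classes.

Answer: 8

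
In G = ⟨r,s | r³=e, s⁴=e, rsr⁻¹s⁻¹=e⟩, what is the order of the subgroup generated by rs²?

|⟨rs²⟩| equals the order of rs². Compute successive powers until reaching e:
  (rs²)¹ = rs², (rs²)² = r², (rs²)³ = s², (rs²)⁴ = r, (rs²)⁵ = r²s², (rs²)⁶ = e.
The smallest positive k with (rs²)ᵏ = e is 6, so |⟨rs²⟩| = 6.

Answer: 6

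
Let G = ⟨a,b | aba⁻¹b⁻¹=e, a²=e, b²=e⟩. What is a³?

Compute successive powers of a, reducing at each step:
  a²: a · a = e
  a³: e · a = a

Answer: a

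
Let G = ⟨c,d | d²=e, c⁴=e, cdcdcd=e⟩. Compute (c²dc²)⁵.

Compute successive powers of (c²dc²), reducing at each step:
  (c²dc²)²: (c²dc²) · c² = c²d;   (c²d) · d = c²;   (c²) · c² = e
  (c²dc²)³: e · c² = c²;   (c²) · d = c²d;   (c²d) · c² = c²dc²
  (c²dc²)⁴: (c²dc²) · c² = c²d;   (c²d) · d = c²;   (c²) · c² = e
  (c²dc²)⁵: e · c² = c²;   (c²) · d = c²d;   (c²d) · c² = c²dc²

Answer: c²dc²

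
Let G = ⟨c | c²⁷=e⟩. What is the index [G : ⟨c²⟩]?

First find ord(c²) by computing successive powers:
  (c²)¹ = c², (c²)² = c⁴, (c²)³ = c⁶, (c²)⁴ = c⁸, (c²)⁵ = c¹⁰, (c²)⁶ = c¹², (c²)⁷ = c¹⁴, (c²)⁸ = c¹⁶, (c²)⁹ = c¹⁸, (c²)¹⁰ = c²⁰, (c²)¹¹ = c²², (c²)¹² = c²⁴, (c²)¹³ = c²⁶, (c²)¹⁴ = c, (c²)¹⁵ = c³, (c²)¹⁶ = c⁵, (c²)¹⁷ = c⁷, (c²)¹⁸ = c⁹, (c²)¹⁹ = c¹¹, (c²)²⁰ = c¹³, (c²)²¹ = c¹⁵, (c²)²² = c¹⁷, (c²)²³ = c¹⁹, (c²)²⁴ = c²¹, (c²)²⁵ = c²³, (c²)²⁶ = c²⁵, (c²)²⁷ = e.
So |⟨c²⟩| = ord(c²) = 27. With |G| = 27, by Lagrange [G : ⟨c²⟩] = 27/27 = 1.

Answer: 1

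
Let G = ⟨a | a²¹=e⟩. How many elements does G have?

G is generated by a single element, so G is cyclic. The relator gives a²¹ = e and no smaller power is forced to be e, so the 21 powers {a, e, a², a³, a⁴, a⁵, a⁶, a⁷, a⁸, a⁹, a²⁰, a¹², a¹³, a¹¹, a¹⁰, a¹⁴, a¹⁵, a¹⁶, a¹⁷, a¹⁸, a¹⁹} are distinct. Hence |G| = 21.

Answer: 21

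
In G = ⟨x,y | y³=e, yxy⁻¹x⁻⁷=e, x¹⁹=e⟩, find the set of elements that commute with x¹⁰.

⟨x¹⁰⟩ ⊆ C_G(x¹⁰) since powers of x¹⁰ commute with x¹⁰; so |C_G(x¹⁰)| ≥ |⟨x¹⁰⟩| = 19.
By orbit–stabilizer, |C_G(x¹⁰)| = |G| / |conj. class of x¹⁰| = 57 / 3 = 19.
The 19 elements commuting with x¹⁰ are {e, x, x², x³, x⁴, x⁵, x⁶, x⁷, x⁸, x⁹, x¹⁰, x¹¹, x¹², x¹³, x¹⁴, x¹⁵, x¹⁶, x¹⁷, x¹⁸}.

Answer: {e, x, x², x³, x⁴, x⁵, x⁶, x⁷, x⁸, x⁹, x¹⁰, x¹¹, x¹², x¹³, x¹⁴, x¹⁵, x¹⁶, x¹⁷, x¹⁸}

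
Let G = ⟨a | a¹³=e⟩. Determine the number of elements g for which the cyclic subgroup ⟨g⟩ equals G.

G is cyclic of order 13. An element generates G iff its order is 13, and a cyclic group of order 13 has exactly φ(13) = 12 such elements.

Answer: 12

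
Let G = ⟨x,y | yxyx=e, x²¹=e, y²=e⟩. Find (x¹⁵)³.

Compute successive powers of (x¹⁵), reducing at each step:
  (x¹⁵)²: (x¹⁵) · x¹⁵ = x⁹
  (x¹⁵)³: (x⁹) · x¹⁵ = x³

Answer: x³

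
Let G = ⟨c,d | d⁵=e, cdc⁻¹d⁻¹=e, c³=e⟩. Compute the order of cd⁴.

Compute successive powers until reaching e:
  (cd⁴)¹ = cd⁴, (cd⁴)² = c²d³, (cd⁴)³ = d², (cd⁴)⁴ = cd, (cd⁴)⁵ = c², (cd⁴)⁶ = d⁴, (cd⁴)⁷ = cd³, (cd⁴)⁸ = c²d², (cd⁴)⁹ = d, (cd⁴)¹⁰ = c, (cd⁴)¹¹ = c²d⁴, (cd⁴)¹² = d³, (cd⁴)¹³ = cd², (cd⁴)¹⁴ = c²d, (cd⁴)¹⁵ = e.
The smallest positive k with (cd⁴)ᵏ = e is 15.

Answer: 15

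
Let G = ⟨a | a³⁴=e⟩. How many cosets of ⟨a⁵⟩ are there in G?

First find ord(a⁵) by computing successive powers:
  (a⁵)¹ = a⁵, (a⁵)² = a¹⁰, (a⁵)³ = a¹⁵, (a⁵)⁴ = a²⁰, (a⁵)⁵ = a²⁵, (a⁵)⁶ = a³⁰, (a⁵)⁷ = a, (a⁵)⁸ = a⁶, (a⁵)⁹ = a¹¹, (a⁵)¹⁰ = a¹⁶, (a⁵)¹¹ = a²¹, (a⁵)¹² = a²⁶, (a⁵)¹³ = a³¹, (a⁵)¹⁴ = a², (a⁵)¹⁵ = a⁷, (a⁵)¹⁶ = a¹², (a⁵)¹⁷ = a¹⁷, (a⁵)¹⁸ = a²², (a⁵)¹⁹ = a²⁷, (a⁵)²⁰ = a³², (a⁵)²¹ = a³, (a⁵)²² = a⁸, (a⁵)²³ = a¹³, (a⁵)²⁴ = a¹⁸, (a⁵)²⁵ = a²³, (a⁵)²⁶ = a²⁸, (a⁵)²⁷ = a³³, (a⁵)²⁸ = a⁴, (a⁵)²⁹ = a⁹, (a⁵)³⁰ = a¹⁴, (a⁵)³¹ = a¹⁹, (a⁵)³² = a²⁴, (a⁵)³³ = a²⁹, (a⁵)³⁴ = e.
So |⟨a⁵⟩| = ord(a⁵) = 34. With |G| = 34, by Lagrange [G : ⟨a⁵⟩] = 34/34 = 1.

Answer: 1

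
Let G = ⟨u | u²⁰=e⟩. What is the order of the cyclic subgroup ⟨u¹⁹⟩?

|⟨u¹⁹⟩| equals the order of u¹⁹. Compute successive powers until reaching e:
  (u¹⁹)¹ = u¹⁹, (u¹⁹)² = u¹⁸, (u¹⁹)³ = u¹⁷, (u¹⁹)⁴ = u¹⁶, (u¹⁹)⁵ = u¹⁵, (u¹⁹)⁶ = u¹⁴, (u¹⁹)⁷ = u¹³, (u¹⁹)⁸ = u¹², (u¹⁹)⁹ = u¹¹, (u¹⁹)¹⁰ = u¹⁰, (u¹⁹)¹¹ = u⁹, (u¹⁹)¹² = u⁸, (u¹⁹)¹³ = u⁷, (u¹⁹)¹⁴ = u⁶, (u¹⁹)¹⁵ = u⁵, (u¹⁹)¹⁶ = u⁴, (u¹⁹)¹⁷ = u³, (u¹⁹)¹⁸ = u², (u¹⁹)¹⁹ = u, (u¹⁹)²⁰ = e.
The smallest positive k with (u¹⁹)ᵏ = e is 20, so |⟨u¹⁹⟩| = 20.

Answer: 20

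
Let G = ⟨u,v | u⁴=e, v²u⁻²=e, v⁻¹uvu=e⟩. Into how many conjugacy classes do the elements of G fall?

The conjugacy classes (representative and size) are:
  [e] (size 1), [u³] (size 2), [u²] (size 1), [v⁻¹] (size 2), [uv⁻¹] (size 2).
Class equation: 1 + 2 + 1 + 2 + 2 = 8 = |G|. So G has 5 conjugacy classes.

Answer: 5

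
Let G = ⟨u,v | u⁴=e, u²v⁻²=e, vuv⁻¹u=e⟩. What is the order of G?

Enumerate words in the generators, reducing via the relations: the distinct elements are
  {e, u, v, uv, u², u³, v⁻¹, uv⁻¹}.
No further products give new elements, so |G| = 8.

Answer: 8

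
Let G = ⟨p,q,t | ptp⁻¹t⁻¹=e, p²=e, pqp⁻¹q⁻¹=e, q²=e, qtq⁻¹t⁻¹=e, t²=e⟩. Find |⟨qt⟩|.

|⟨qt⟩| equals the order of qt. Compute successive powers until reaching e:
  (qt)¹ = qt, (qt)² = e.
The smallest positive k with (qt)ᵏ = e is 2, so |⟨qt⟩| = 2.

Answer: 2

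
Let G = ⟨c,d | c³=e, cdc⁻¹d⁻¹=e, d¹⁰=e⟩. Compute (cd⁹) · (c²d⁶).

Compute (cd⁹) · (c²d⁶) by multiplying left to right and reducing via the relations at each step:
  (cd⁹) · c² = d⁹
  (d⁹) · d⁶ = d⁵

Answer: d⁵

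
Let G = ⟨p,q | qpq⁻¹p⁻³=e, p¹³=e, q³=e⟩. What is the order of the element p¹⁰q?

Compute successive powers until reaching e:
  (p¹⁰q)¹ = p¹⁰q, (p¹⁰q)² = pq², (p¹⁰q)³ = e.
The smallest positive k with (p¹⁰q)ᵏ = e is 3.

Answer: 3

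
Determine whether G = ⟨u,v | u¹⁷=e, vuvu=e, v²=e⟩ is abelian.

u·v = uv but v·u = u¹⁶v, so u·v ≠ v·u and G is not abelian.

Answer: No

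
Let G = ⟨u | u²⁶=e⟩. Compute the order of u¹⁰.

Compute successive powers until reaching e:
  (u¹⁰)¹ = u¹⁰, (u¹⁰)² = u²⁰, (u¹⁰)³ = u⁴, (u¹⁰)⁴ = u¹⁴, (u¹⁰)⁵ = u²⁴, (u¹⁰)⁶ = u⁸, (u¹⁰)⁷ = u¹⁸, (u¹⁰)⁸ = u², (u¹⁰)⁹ = u¹², (u¹⁰)¹⁰ = u²², (u¹⁰)¹¹ = u⁶, (u¹⁰)¹² = u¹⁶, (u¹⁰)¹³ = e.
The smallest positive k with (u¹⁰)ᵏ = e is 13.

Answer: 13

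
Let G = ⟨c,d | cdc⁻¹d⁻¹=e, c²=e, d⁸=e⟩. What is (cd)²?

Compute successive powers of (cd), reducing at each step:
  (cd)²: (cd) · c = d;   d · d = d²

Answer: d²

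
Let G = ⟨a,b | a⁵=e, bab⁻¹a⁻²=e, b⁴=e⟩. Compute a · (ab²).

Compute a · (ab²) by multiplying left to right and reducing via the relations at each step:
  a · a = a²
  (a²) · b² = a²b²

Answer: a²b²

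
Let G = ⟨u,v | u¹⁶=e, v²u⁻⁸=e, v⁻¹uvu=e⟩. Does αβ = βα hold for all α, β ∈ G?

u·v = uv but v·u = u⁷v⁻¹, so u·v ≠ v·u and G is not abelian.

Answer: No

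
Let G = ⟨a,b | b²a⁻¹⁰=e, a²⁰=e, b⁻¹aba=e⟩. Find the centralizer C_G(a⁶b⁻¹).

⟨a⁶b⁻¹⟩ ⊆ C_G(a⁶b⁻¹) since powers of a⁶b⁻¹ commute with a⁶b⁻¹; so |C_G(a⁶b⁻¹)| ≥ |⟨a⁶b⁻¹⟩| = 4.
By orbit–stabilizer, |C_G(a⁶b⁻¹)| = |G| / |conj. class of a⁶b⁻¹| = 40 / 10 = 4.
The 4 elements commuting with a⁶b⁻¹ are {e, a¹⁰, a⁶b, a⁶b⁻¹}.

Answer: {e, a¹⁰, a⁶b, a⁶b⁻¹}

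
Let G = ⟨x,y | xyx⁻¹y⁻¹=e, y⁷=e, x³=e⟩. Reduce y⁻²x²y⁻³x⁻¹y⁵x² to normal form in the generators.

Multiply left to right, reducing at each step:
  (y⁵) · x² = x²y⁵
  (x²y⁵) · y⁻³ = x²y²
  (x²y²) · x⁻¹ = xy²
  (xy²) · y⁵ = x
  x · x² = e

Answer: e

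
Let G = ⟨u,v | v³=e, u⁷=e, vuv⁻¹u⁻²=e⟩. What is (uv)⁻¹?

The order of (uv) is 3 (smallest k with (uv)ᵏ = e), so (uv)⁻¹ = (uv)² = u³v².
Check: (uv) · (u³v²) → (uv) · u³ = v;   v · v² = e, giving e as required.

Answer: u³v²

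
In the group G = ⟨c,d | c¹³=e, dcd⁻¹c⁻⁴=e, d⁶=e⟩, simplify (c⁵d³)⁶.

Compute successive powers of (c⁵d³), reducing at each step:
  (c⁵d³)²: (c⁵d³) · c⁵ = d³;   (d³) · d³ = e
  (c⁵d³)³: e · c⁵ = c⁵;   (c⁵) · d³ = c⁵d³
  (c⁵d³)⁴: (c⁵d³) · c⁵ = d³;   (d³) · d³ = e
  (c⁵d³)⁵: e · c⁵ = c⁵;   (c⁵) · d³ = c⁵d³
  (c⁵d³)⁶: (c⁵d³) · c⁵ = d³;   (d³) · d³ = e

Answer: e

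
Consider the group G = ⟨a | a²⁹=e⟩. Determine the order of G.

G is generated by a single element, so G is cyclic. The relator gives a²⁹ = e and no smaller power is forced to be e, so the 29 powers {a, e, a², a³, a⁴, a⁵, a⁶, a⁷, a⁸, a⁹, a²², a²³, a²¹, a²⁰, a²⁴, a²⁵, a²⁶, a²⁷, a²⁸, a¹², a¹³, a¹¹, a¹⁰, a¹⁴, a¹⁵, a¹⁶, a¹⁷, a¹⁸, a¹⁹} are distinct. Hence |G| = 29.

Answer: 29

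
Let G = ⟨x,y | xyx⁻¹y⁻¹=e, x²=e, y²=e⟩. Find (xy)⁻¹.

The order of (xy) is 2 (smallest k with (xy)ᵏ = e), so (xy)⁻¹ = (xy)¹ = xy.
Check: (xy) · (xy) → (xy) · x = y;   y · y = e, giving e as required.

Answer: xy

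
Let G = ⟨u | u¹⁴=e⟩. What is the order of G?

G is generated by a single element, so G is cyclic. The relator gives u¹⁴ = e and no smaller power is forced to be e, so the 14 powers {e, u, u², u³, u⁴, u⁵, u⁶, u⁷, u⁸, u⁹, u¹², u¹³, u¹¹, u¹⁰} are distinct. Hence |G| = 14.

Answer: 14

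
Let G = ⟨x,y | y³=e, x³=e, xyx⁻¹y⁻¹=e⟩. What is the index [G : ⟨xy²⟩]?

First find ord(xy²) by computing successive powers:
  (xy²)¹ = xy², (xy²)² = x²y, (xy²)³ = e.
So |⟨xy²⟩| = ord(xy²) = 3. With |G| = 9, by Lagrange [G : ⟨xy²⟩] = 9/3 = 3.

Answer: 3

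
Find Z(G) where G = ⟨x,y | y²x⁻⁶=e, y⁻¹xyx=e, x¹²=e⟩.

An element z ∈ Z(G) iff z commutes with every generator.
For example x⁶ is central: (x⁶)·x = x⁷ = x·(x⁶); (x⁶)·y = y⁻¹ = y·(x⁶).
Whereas x ∉ Z(G) since x·y = xy ≠ x⁵y⁻¹ = y·x.
Checking each of the 24 elements this way gives Z(G) = {e, x⁶}, of order 2.

Answer: {e, x⁶}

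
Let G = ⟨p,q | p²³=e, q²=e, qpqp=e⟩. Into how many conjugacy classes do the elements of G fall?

The conjugacy classes (representative and size) are:
  [e] (size 1), [p] (size 2), [p²¹] (size 2), [p²⁰] (size 2), [p⁴] (size 2), [p¹⁸] (size 2), [p⁶] (size 2), [p¹⁶] (size 2), [p⁸] (size 2), [p⁹] (size 2), [p¹⁰] (size 2), [p¹²] (size 2), [p¹⁸q] (size 23).
Class equation: 1 + 2 + 2 + 2 + 2 + 2 + 2 + 2 + 2 + 2 + 2 + 2 + 23 = 46 = |G|. So G has 13 conjugacy classes.

Answer: 13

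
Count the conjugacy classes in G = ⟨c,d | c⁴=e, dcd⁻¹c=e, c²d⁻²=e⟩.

The conjugacy classes (representative and size) are:
  [e] (size 1), [c³] (size 2), [c²] (size 1), [d⁻¹] (size 2), [cd] (size 2).
Class equation: 1 + 2 + 1 + 2 + 2 = 8 = |G|. So G has 5 conjugacy classes.

Answer: 5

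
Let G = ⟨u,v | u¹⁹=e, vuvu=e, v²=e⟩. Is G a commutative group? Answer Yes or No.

u·v = uv but v·u = u¹⁸v, so u·v ≠ v·u and G is not abelian.

Answer: No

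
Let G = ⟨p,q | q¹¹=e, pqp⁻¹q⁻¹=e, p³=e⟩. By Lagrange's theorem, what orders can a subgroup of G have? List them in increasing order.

|G| = 33 = 3 · 11. By Lagrange's theorem the order of any subgroup divides 33; the divisors of 33 are 1, 3, 11, 33.

Answer: 1, 3, 11, 33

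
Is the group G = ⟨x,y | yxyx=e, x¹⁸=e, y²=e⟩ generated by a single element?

Every cyclic group is abelian. But x·y = xy while y·x = x¹⁷y, so x·y ≠ y·x and G is not abelian. Hence G is not cyclic.

Answer: No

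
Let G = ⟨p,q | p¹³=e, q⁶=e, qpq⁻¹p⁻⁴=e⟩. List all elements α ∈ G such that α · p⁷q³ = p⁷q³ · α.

⟨p⁷q³⟩ ⊆ C_G(p⁷q³) since powers of p⁷q³ commute with p⁷q³; so |C_G(p⁷q³)| ≥ |⟨p⁷q³⟩| = 2.
By orbit–stabilizer, |C_G(p⁷q³)| = |G| / |conj. class of p⁷q³| = 78 / 13 = 6.
The 6 elements commuting with p⁷q³ are {e, pq⁵, p⁹q, p⁶q², p⁷q³, p¹¹q⁴}.

Answer: {e, pq⁵, p⁹q, p⁶q², p⁷q³, p¹¹q⁴}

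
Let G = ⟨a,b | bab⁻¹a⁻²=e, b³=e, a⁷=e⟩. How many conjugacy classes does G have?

The conjugacy classes (representative and size) are:
  [e] (size 1), [a²] (size 3), [a⁵] (size 3), [b] (size 7), [b²] (size 7).
Class equation: 1 + 3 + 3 + 7 + 7 = 21 = |G|. So G has 5 conjugacy classes.

Answer: 5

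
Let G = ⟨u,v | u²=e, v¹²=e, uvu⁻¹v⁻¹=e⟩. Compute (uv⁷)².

Compute successive powers of (uv⁷), reducing at each step:
  (uv⁷)²: (uv⁷) · u = v⁷;   (v⁷) · v⁷ = v²

Answer: v²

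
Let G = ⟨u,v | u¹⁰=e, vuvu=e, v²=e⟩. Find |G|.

Enumerate words in the generators, reducing via the relations: the distinct elements are
  {e, u, v, uv, u², u³, u⁴, u⁵, u⁶, u⁷, u⁸, u⁹, u²v, u³v, u⁴v, u⁵v, u⁶v, u⁷v, u⁸v, u⁹v}.
No further products give new elements, so |G| = 20.

Answer: 20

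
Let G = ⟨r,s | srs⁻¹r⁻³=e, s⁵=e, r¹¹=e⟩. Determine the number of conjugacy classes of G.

The conjugacy classes (representative and size) are:
  [e] (size 1), [r³] (size 5), [r⁶] (size 5), [r⁷s] (size 11), [r⁹s²] (size 11), [r⁷s³] (size 11), [r⁷s⁴] (size 11).
Class equation: 1 + 5 + 5 + 11 + 11 + 11 + 11 = 55 = |G|. So G has 7 conjugacy classes.

Answer: 7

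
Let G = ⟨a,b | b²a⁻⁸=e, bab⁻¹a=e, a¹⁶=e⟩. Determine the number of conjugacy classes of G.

The conjugacy classes (representative and size) are:
  [e] (size 1), [a] (size 2), [a¹⁴] (size 2), [a¹³] (size 2), [a¹²] (size 2), [a⁵] (size 2), [a¹⁰] (size 2), [a⁷] (size 2), [a⁸] (size 1), [b⁻¹] (size 8), [a⁷b⁻¹] (size 8).
Class equation: 1 + 2 + 2 + 2 + 2 + 2 + 2 + 2 + 1 + 8 + 8 = 32 = |G|. So G has 11 conjugacy classes.

Answer: 11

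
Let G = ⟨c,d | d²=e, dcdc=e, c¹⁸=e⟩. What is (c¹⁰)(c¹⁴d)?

Compute (c¹⁰) · (c¹⁴d) by multiplying left to right and reducing via the relations at each step:
  (c¹⁰) · c¹⁴ = c⁶
  (c⁶) · d = c⁶d

Answer: c⁶d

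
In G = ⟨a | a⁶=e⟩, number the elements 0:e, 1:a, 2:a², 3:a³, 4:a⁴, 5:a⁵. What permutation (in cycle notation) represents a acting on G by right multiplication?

(0 1 2 3 4 5)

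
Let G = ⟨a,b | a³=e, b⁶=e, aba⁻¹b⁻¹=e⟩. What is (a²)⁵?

Compute successive powers of (a²), reducing at each step:
  (a²)²: (a²) · a² = a
  (a²)³: a · a² = e
  (a²)⁴: e · a² = a²
  (a²)⁵: (a²) · a² = a

Answer: a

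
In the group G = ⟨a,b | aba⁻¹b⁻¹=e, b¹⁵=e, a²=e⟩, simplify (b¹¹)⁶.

Compute successive powers of (b¹¹), reducing at each step:
  (b¹¹)²: (b¹¹) · b¹¹ = b⁷
  (b¹¹)³: (b⁷) · b¹¹ = b³
  (b¹¹)⁴: (b³) · b¹¹ = b¹⁴
  (b¹¹)⁵: (b¹⁴) · b¹¹ = b¹⁰
  (b¹¹)⁶: (b¹⁰) · b¹¹ = b⁶

Answer: b⁶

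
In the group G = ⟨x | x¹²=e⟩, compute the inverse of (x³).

The order of (x³) is 4 (smallest k with (x³)ᵏ = e), so (x³)⁻¹ = (x³)³ = x⁹.
Check: (x³) · (x⁹) → (x³) · x⁹ = e, giving e as required.

Answer: x⁹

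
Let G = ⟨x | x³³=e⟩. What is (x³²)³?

Compute successive powers of (x³²), reducing at each step:
  (x³²)²: (x³²) · x³² = x³¹
  (x³²)³: (x³¹) · x³² = x³⁰

Answer: x³⁰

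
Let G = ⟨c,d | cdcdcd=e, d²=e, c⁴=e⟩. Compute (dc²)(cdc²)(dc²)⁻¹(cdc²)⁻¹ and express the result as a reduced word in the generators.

[(dc²), (cdc²)] = (dc²)·(cdc²)·(dc²)⁻¹·(cdc²)⁻¹.
  (dc²) · (cdc²) = cdc³
  (cdc³) · (c²d) = dc³
  (dc³) · (c²dc³) = c³dc²

Answer: c³dc²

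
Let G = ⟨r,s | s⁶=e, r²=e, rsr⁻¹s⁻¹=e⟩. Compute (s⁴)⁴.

Compute successive powers of (s⁴), reducing at each step:
  (s⁴)²: (s⁴) · s⁴ = s²
  (s⁴)³: (s²) · s⁴ = e
  (s⁴)⁴: e · s⁴ = s⁴

Answer: s⁴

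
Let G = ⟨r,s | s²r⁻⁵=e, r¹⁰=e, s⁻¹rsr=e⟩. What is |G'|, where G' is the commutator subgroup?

G' = [G, G] is generated by all commutators. The generator-pair commutators are: [r, s] = r².
The subgroup they normally generate is {e, r², r⁴, r⁶, r⁸}, of order 5.
Check: |G/G'| = 20/5 = 4 is the order of the abelianisation.

Answer: 5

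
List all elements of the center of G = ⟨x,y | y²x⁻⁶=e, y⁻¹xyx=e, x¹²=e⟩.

An element z ∈ Z(G) iff z commutes with every generator.
For example x⁶ is central: (x⁶)·x = x⁷ = x·(x⁶); (x⁶)·y = y⁻¹ = y·(x⁶).
Whereas x ∉ Z(G) since x·y = xy ≠ x⁵y⁻¹ = y·x.
Checking each of the 24 elements this way gives Z(G) = {e, x⁶}, of order 2.

Answer: {e, x⁶}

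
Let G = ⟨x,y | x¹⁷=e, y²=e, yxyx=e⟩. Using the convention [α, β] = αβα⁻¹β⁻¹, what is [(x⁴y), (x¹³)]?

[(x⁴y), (x¹³)] = (x⁴y)·(x¹³)·(x⁴y)⁻¹·(x¹³)⁻¹.
  (x⁴y) · (x¹³) = x⁸y
  (x⁸y) · (x⁴y) = x⁴
  (x⁴) · (x⁴) = x⁸

Answer: x⁸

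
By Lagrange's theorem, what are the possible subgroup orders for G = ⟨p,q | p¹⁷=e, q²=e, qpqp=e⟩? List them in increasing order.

|G| = 34 = 2 · 17. By Lagrange's theorem the order of any subgroup divides 34; the divisors of 34 are 1, 2, 17, 34.

Answer: 1, 2, 17, 34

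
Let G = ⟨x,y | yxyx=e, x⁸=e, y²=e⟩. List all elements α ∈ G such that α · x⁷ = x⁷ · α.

⟨x⁷⟩ ⊆ C_G(x⁷) since powers of x⁷ commute with x⁷; so |C_G(x⁷)| ≥ |⟨x⁷⟩| = 8.
By orbit–stabilizer, |C_G(x⁷)| = |G| / |conj. class of x⁷| = 16 / 2 = 8.
The 8 elements commuting with x⁷ are {e, x, x², x³, x⁴, x⁵, x⁶, x⁷}.

Answer: {e, x, x², x³, x⁴, x⁵, x⁶, x⁷}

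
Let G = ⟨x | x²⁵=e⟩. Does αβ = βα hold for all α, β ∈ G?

G has a single generator, so G is cyclic and hence abelian.

Answer: Yes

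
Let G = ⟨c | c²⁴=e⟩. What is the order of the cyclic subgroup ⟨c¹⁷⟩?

|⟨c¹⁷⟩| equals the order of c¹⁷. Compute successive powers until reaching e:
  (c¹⁷)¹ = c¹⁷, (c¹⁷)² = c¹⁰, (c¹⁷)³ = c³, (c¹⁷)⁴ = c²⁰, (c¹⁷)⁵ = c¹³, (c¹⁷)⁶ = c⁶, (c¹⁷)⁷ = c²³, (c¹⁷)⁸ = c¹⁶, (c¹⁷)⁹ = c⁹, (c¹⁷)¹⁰ = c², (c¹⁷)¹¹ = c¹⁹, (c¹⁷)¹² = c¹², (c¹⁷)¹³ = c⁵, (c¹⁷)¹⁴ = c²², (c¹⁷)¹⁵ = c¹⁵, (c¹⁷)¹⁶ = c⁸, (c¹⁷)¹⁷ = c, (c¹⁷)¹⁸ = c¹⁸, (c¹⁷)¹⁹ = c¹¹, (c¹⁷)²⁰ = c⁴, (c¹⁷)²¹ = c²¹, (c¹⁷)²² = c¹⁴, (c¹⁷)²³ = c⁷, (c¹⁷)²⁴ = e.
The smallest positive k with (c¹⁷)ᵏ = e is 24, so |⟨c¹⁷⟩| = 24.

Answer: 24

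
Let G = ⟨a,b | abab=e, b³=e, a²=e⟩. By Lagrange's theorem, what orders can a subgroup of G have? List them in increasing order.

|G| = 6 = 2 · 3. By Lagrange's theorem the order of any subgroup divides 6; the divisors of 6 are 1, 2, 3, 6.

Answer: 1, 2, 3, 6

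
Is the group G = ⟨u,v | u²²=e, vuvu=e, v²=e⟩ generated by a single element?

Every cyclic group is abelian. But u·v = uv while v·u = u²¹v, so u·v ≠ v·u and G is not abelian. Hence G is not cyclic.

Answer: No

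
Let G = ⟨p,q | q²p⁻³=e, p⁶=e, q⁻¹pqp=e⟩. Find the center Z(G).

An element z ∈ Z(G) iff z commutes with every generator.
For example p³ is central: (p³)·p = p⁴ = p·(p³); (p³)·q = q⁻¹ = q·(p³).
Whereas p ∉ Z(G) since p·q = pq ≠ p²q⁻¹ = q·p.
Checking each of the 12 elements this way gives Z(G) = {e, p³}, of order 2.

Answer: {e, p³}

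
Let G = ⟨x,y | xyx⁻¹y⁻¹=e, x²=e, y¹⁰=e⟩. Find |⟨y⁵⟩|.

|⟨y⁵⟩| equals the order of y⁵. Compute successive powers until reaching e:
  (y⁵)¹ = y⁵, (y⁵)² = e.
The smallest positive k with (y⁵)ᵏ = e is 2, so |⟨y⁵⟩| = 2.

Answer: 2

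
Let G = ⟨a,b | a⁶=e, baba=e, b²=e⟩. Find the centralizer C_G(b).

⟨b⟩ ⊆ C_G(b) since powers of b commute with b; so |C_G(b)| ≥ |⟨b⟩| = 2.
By orbit–stabilizer, |C_G(b)| = |G| / |conj. class of b| = 12 / 3 = 4.
The 4 elements commuting with b are {e, a³, b, a³b}.

Answer: {e, a³, b, a³b}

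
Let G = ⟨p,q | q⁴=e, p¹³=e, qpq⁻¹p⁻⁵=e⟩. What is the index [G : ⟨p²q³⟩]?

First find ord(p²q³) by computing successive powers:
  (p²q³)¹ = p²q³, (p²q³)² = p⁵q², (p²q³)³ = p³q, (p²q³)⁴ = e.
So |⟨p²q³⟩| = ord(p²q³) = 4. With |G| = 52, by Lagrange [G : ⟨p²q³⟩] = 52/4 = 13.

Answer: 13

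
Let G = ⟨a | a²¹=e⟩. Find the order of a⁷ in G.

Compute successive powers until reaching e:
  (a⁷)¹ = a⁷, (a⁷)² = a¹⁴, (a⁷)³ = e.
The smallest positive k with (a⁷)ᵏ = e is 3.

Answer: 3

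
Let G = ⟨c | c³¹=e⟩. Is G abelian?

G has a single generator, so G is cyclic and hence abelian.

Answer: Yes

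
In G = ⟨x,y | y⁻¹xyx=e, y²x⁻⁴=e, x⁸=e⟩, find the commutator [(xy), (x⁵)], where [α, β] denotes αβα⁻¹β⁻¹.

[(xy), (x⁵)] = (xy)·(x⁵)·(xy)⁻¹·(x⁵)⁻¹.
  (xy) · (x⁵) = y⁻¹
  (y⁻¹) · (xy⁻¹) = x³
  (x³) · (x³) = x⁶

Answer: x⁶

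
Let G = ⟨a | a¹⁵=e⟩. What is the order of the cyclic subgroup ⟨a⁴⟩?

|⟨a⁴⟩| equals the order of a⁴. Compute successive powers until reaching e:
  (a⁴)¹ = a⁴, (a⁴)² = a⁸, (a⁴)³ = a¹², (a⁴)⁴ = a, (a⁴)⁵ = a⁵, (a⁴)⁶ = a⁹, (a⁴)⁷ = a¹³, (a⁴)⁸ = a², (a⁴)⁹ = a⁶, (a⁴)¹⁰ = a¹⁰, (a⁴)¹¹ = a¹⁴, (a⁴)¹² = a³, (a⁴)¹³ = a⁷, (a⁴)¹⁴ = a¹¹, (a⁴)¹⁵ = e.
The smallest positive k with (a⁴)ᵏ = e is 15, so |⟨a⁴⟩| = 15.

Answer: 15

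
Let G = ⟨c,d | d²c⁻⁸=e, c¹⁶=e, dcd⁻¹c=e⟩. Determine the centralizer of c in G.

⟨c⟩ ⊆ C_G(c) since powers of c commute with c; so |C_G(c)| ≥ |⟨c⟩| = 16.
By orbit–stabilizer, |C_G(c)| = |G| / |conj. class of c| = 32 / 2 = 16.
The 16 elements commuting with c are {e, c, c², c³, c⁴, c⁵, c⁶, c⁷, c⁸, c⁹, c¹⁰, c¹¹, c¹², c¹³, c¹⁴, c¹⁵}.

Answer: {e, c, c², c³, c⁴, c⁵, c⁶, c⁷, c⁸, c⁹, c¹⁰, c¹¹, c¹², c¹³, c¹⁴, c¹⁵}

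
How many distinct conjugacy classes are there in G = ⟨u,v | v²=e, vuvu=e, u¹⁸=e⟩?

The conjugacy classes (representative and size) are:
  [e] (size 1), [u] (size 2), [u²] (size 2), [u³] (size 2), [u¹⁴] (size 2), [u⁵] (size 2), [u¹²] (size 2), [u⁷] (size 2), [u¹⁰] (size 2), [u⁹] (size 1), [u¹⁰v] (size 9), [uv] (size 9).
Class equation: 1 + 2 + 2 + 2 + 2 + 2 + 2 + 2 + 2 + 1 + 9 + 9 = 36 = |G|. So G has 12 conjugacy classes.

Answer: 12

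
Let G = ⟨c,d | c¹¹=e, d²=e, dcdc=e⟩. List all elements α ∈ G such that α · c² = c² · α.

⟨c²⟩ ⊆ C_G(c²) since powers of c² commute with c²; so |C_G(c²)| ≥ |⟨c²⟩| = 11.
By orbit–stabilizer, |C_G(c²)| = |G| / |conj. class of c²| = 22 / 2 = 11.
The 11 elements commuting with c² are {e, c, c², c³, c⁴, c⁵, c⁶, c⁷, c⁸, c⁹, c¹⁰}.

Answer: {e, c, c², c³, c⁴, c⁵, c⁶, c⁷, c⁸, c⁹, c¹⁰}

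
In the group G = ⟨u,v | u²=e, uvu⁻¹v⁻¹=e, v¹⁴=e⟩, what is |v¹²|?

Compute successive powers until reaching e:
  (v¹²)¹ = v¹², (v¹²)² = v¹⁰, (v¹²)³ = v⁸, (v¹²)⁴ = v⁶, (v¹²)⁵ = v⁴, (v¹²)⁶ = v², (v¹²)⁷ = e.
The smallest positive k with (v¹²)ᵏ = e is 7.

Answer: 7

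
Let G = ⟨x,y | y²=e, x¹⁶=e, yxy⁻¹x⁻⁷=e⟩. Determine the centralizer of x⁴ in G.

⟨x⁴⟩ ⊆ C_G(x⁴) since powers of x⁴ commute with x⁴; so |C_G(x⁴)| ≥ |⟨x⁴⟩| = 4.
By orbit–stabilizer, |C_G(x⁴)| = |G| / |conj. class of x⁴| = 32 / 2 = 16.
The 16 elements commuting with x⁴ are {e, x, x², x³, x⁴, x⁵, x⁶, x⁷, x⁸, x⁹, x¹⁰, x¹¹, x¹², x¹³, x¹⁴, x¹⁵}.

Answer: {e, x, x², x³, x⁴, x⁵, x⁶, x⁷, x⁸, x⁹, x¹⁰, x¹¹, x¹², x¹³, x¹⁴, x¹⁵}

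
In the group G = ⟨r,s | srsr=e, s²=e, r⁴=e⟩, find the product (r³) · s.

Compute (r³) · s by multiplying left to right and reducing via the relations at each step:
  (r³) · s = r³s

Answer: r³s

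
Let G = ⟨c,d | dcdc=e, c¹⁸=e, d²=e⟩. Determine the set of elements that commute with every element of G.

An element z ∈ Z(G) iff z commutes with every generator.
For example c⁹ is central: (c⁹)·c = c¹⁰ = c·(c⁹); (c⁹)·d = c⁹d = d·(c⁹).
Whereas c ∉ Z(G) since c·d = cd ≠ c¹⁷d = d·c.
Checking each of the 36 elements this way gives Z(G) = {e, c⁹}, of order 2.

Answer: {e, c⁹}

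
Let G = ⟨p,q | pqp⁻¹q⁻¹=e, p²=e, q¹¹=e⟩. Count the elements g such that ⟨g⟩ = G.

G is cyclic of order 22. An element generates G iff its order is 22, and a cyclic group of order 22 has exactly φ(22) = 10 such elements.

Answer: 10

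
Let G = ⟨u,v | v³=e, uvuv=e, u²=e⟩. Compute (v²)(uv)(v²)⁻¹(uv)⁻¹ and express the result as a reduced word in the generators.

[(v²), (uv)] = (v²)·(uv)·(v²)⁻¹·(uv)⁻¹.
  (v²) · (uv) = uv²
  (uv²) · v = u
  u · (uv) = v

Answer: v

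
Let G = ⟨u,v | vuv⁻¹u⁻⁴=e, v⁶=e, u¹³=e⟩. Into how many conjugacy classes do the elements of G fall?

The conjugacy classes (representative and size) are:
  [e] (size 1), [u⁴] (size 6), [u¹¹] (size 6), [u⁷v] (size 13), [u⁸v²] (size 13), [u¹²v³] (size 13), [u⁵v⁴] (size 13), [u¹¹v⁵] (size 13).
Class equation: 1 + 6 + 6 + 13 + 13 + 13 + 13 + 13 = 78 = |G|. So G has 8 conjugacy classes.

Answer: 8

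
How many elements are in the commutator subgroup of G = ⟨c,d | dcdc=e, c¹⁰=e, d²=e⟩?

G' = [G, G] is generated by all commutators. The generator-pair commutators are: [c, d] = c².
The subgroup they normally generate is {e, c², c⁴, c⁶, c⁸}, of order 5.
Check: |G/G'| = 20/5 = 4 is the order of the abelianisation.

Answer: 5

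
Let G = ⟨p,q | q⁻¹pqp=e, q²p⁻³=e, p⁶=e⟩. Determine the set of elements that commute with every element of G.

An element z ∈ Z(G) iff z commutes with every generator.
For example p³ is central: (p³)·p = p⁴ = p·(p³); (p³)·q = q⁻¹ = q·(p³).
Whereas p ∉ Z(G) since p·q = pq ≠ p²q⁻¹ = q·p.
Checking each of the 12 elements this way gives Z(G) = {e, p³}, of order 2.

Answer: {e, p³}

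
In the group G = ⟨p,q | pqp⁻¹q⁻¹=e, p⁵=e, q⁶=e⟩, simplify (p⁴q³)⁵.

Compute successive powers of (p⁴q³), reducing at each step:
  (p⁴q³)²: (p⁴q³) · p⁴ = p³q³;   (p³q³) · q³ = p³
  (p⁴q³)³: (p³) · p⁴ = p²;   (p²) · q³ = p²q³
  (p⁴q³)⁴: (p²q³) · p⁴ = pq³;   (pq³) · q³ = p
  (p⁴q³)⁵: p · p⁴ = e;   e · q³ = q³

Answer: q³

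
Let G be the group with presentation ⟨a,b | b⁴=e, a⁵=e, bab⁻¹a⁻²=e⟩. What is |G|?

Enumerate words in the generators, reducing via the relations: the distinct elements are
  {a, b, e, ab, a², a³, a⁴, b², b³, ab², ab³, a²b, a³b, a⁴b, a²b², a²b³, a³b², a³b³, a⁴b², a⁴b³}.
No further products give new elements, so |G| = 20.

Answer: 20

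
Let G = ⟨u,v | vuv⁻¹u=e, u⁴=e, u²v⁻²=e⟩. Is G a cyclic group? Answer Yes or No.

Every cyclic group is abelian. But u·v = uv while v·u = uv⁻¹, so u·v ≠ v·u and G is not abelian. Hence G is not cyclic.

Answer: No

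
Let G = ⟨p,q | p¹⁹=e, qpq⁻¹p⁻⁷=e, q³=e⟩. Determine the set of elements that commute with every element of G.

An element z ∈ Z(G) iff z commutes with every generator.
For example e is central: e·p = p = p·e; e·q = q = q·e.
Whereas p ∉ Z(G) since p·q = pq ≠ p⁷q = q·p.
Checking each of the 57 elements this way gives Z(G) = {e}, of order 1.

Answer: {e}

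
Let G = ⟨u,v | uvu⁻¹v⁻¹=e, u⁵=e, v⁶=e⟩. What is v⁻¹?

The order of v is 6 (smallest k with vᵏ = e), so v⁻¹ = v⁵ = v⁵.
Check: v · (v⁵) → v · v⁵ = e, giving e as required.

Answer: v⁵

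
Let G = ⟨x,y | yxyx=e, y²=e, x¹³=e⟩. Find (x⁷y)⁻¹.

The order of (x⁷y) is 2 (smallest k with (x⁷y)ᵏ = e), so (x⁷y)⁻¹ = (x⁷y)¹ = x⁷y.
Check: (x⁷y) · (x⁷y) → (x⁷y) · x⁷ = y;   y · y = e, giving e as required.

Answer: x⁷y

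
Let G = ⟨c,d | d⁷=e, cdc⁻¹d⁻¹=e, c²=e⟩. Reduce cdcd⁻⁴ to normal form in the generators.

Multiply left to right, reducing at each step:
  c · d = cd
  (cd) · c = d
  d · d⁻⁴ = d⁴

Answer: d⁴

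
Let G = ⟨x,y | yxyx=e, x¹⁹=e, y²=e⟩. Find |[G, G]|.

G' = [G, G] is generated by all commutators. The generator-pair commutators are: [x, y] = x².
The subgroup they normally generate is {e, x, x², x³, x⁴, x⁵, x⁶, x⁷, x⁸, x⁹, x¹⁰, x¹¹, x¹², x¹³, x¹⁴, x¹⁵, x¹⁶, x¹⁷, x¹⁸}, of order 19.
Check: |G/G'| = 38/19 = 2 is the order of the abelianisation.

Answer: 19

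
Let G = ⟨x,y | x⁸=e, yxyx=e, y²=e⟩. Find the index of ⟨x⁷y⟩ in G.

First find ord(x⁷y) by computing successive powers:
  (x⁷y)¹ = x⁷y, (x⁷y)² = e.
So |⟨x⁷y⟩| = ord(x⁷y) = 2. With |G| = 16, by Lagrange [G : ⟨x⁷y⟩] = 16/2 = 8.

Answer: 8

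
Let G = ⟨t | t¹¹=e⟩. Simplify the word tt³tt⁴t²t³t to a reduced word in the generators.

Multiply left to right, reducing at each step:
  t · t³ = t⁴
  (t⁴) · t = t⁵
  (t⁵) · t⁴ = t⁹
  (t⁹) · t² = e
  e · t³ = t³
  (t³) · t = t⁴

Answer: t⁴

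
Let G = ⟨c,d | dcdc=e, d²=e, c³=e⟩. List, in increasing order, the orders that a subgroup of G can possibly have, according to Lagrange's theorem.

|G| = 6 = 2 · 3. By Lagrange's theorem the order of any subgroup divides 6; the divisors of 6 are 1, 2, 3, 6.

Answer: 1, 2, 3, 6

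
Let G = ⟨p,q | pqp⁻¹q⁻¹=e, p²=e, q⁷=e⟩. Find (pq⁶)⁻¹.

The order of (pq⁶) is 14 (smallest k with (pq⁶)ᵏ = e), so (pq⁶)⁻¹ = (pq⁶)¹³ = pq.
Check: (pq⁶) · (pq) → (pq⁶) · p = q⁶;   (q⁶) · q = e, giving e as required.

Answer: pq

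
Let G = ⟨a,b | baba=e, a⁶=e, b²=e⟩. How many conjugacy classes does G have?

The conjugacy classes (representative and size) are:
  [e] (size 1), [a⁵] (size 2), [a⁴] (size 2), [a³] (size 1), [b] (size 3), [a³b] (size 3).
Class equation: 1 + 2 + 2 + 1 + 3 + 3 = 12 = |G|. So G has 6 conjugacy classes.

Answer: 6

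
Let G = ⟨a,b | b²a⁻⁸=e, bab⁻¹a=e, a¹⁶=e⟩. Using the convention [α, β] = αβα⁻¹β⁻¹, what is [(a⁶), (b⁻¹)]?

[(a⁶), (b⁻¹)] = (a⁶)·(b⁻¹)·(a⁶)⁻¹·(b⁻¹)⁻¹.
  (a⁶) · (b⁻¹) = a⁶b⁻¹
  (a⁶b⁻¹) · (a¹⁰) = a⁴b
  (a⁴b) · b = a¹²

Answer: a¹²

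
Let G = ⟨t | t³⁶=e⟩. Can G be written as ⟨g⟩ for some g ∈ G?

|G| = 36. The element t has order 36 (its powers give 36 distinct elements), so ⟨t⟩ = G and G is cyclic.

Answer: Yes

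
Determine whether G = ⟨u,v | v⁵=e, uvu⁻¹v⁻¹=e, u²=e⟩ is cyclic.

|G| = 10. The element uv has order 10 (its powers give 10 distinct elements), so ⟨uv⟩ = G and G is cyclic.

Answer: Yes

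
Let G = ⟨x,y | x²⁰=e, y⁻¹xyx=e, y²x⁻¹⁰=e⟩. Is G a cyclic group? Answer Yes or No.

Every cyclic group is abelian. But x·y = xy while y·x = x⁹y⁻¹, so x·y ≠ y·x and G is not abelian. Hence G is not cyclic.

Answer: No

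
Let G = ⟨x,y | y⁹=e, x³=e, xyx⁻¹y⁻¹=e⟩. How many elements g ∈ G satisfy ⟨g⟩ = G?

⟨g⟩ = G would require ord(g) = |G| = 27, but the maximum element order in G is 9 < 27. So G is not cyclic and no single element generates it: the count is 0.

Answer: 0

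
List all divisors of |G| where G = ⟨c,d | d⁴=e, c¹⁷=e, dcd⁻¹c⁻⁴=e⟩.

|G| = 68 = 2² · 17. By Lagrange's theorem the order of any subgroup divides 68; the divisors of 68 are 1, 2, 4, 17, 34, 68.

Answer: 1, 2, 4, 17, 34, 68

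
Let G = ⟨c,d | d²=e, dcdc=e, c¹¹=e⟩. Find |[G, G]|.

G' = [G, G] is generated by all commutators. The generator-pair commutators are: [c, d] = c².
The subgroup they normally generate is {e, c, c², c³, c⁴, c⁵, c⁶, c⁷, c⁸, c⁹, c¹⁰}, of order 11.
Check: |G/G'| = 22/11 = 2 is the order of the abelianisation.

Answer: 11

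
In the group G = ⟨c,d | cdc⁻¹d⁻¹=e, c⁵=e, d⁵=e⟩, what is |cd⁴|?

Compute successive powers until reaching e:
  (cd⁴)¹ = cd⁴, (cd⁴)² = c²d³, (cd⁴)³ = c³d², (cd⁴)⁴ = c⁴d, (cd⁴)⁵ = e.
The smallest positive k with (cd⁴)ᵏ = e is 5.

Answer: 5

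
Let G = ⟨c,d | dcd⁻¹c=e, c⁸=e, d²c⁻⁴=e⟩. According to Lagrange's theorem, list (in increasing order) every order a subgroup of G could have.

|G| = 16 = 2⁴. By Lagrange's theorem the order of any subgroup divides 16; the divisors of 16 are 1, 2, 4, 8, 16.

Answer: 1, 2, 4, 8, 16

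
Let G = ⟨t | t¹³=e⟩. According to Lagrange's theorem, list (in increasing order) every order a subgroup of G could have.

|G| = 13 = 13. By Lagrange's theorem the order of any subgroup divides 13; the divisors of 13 are 1, 13.

Answer: 1, 13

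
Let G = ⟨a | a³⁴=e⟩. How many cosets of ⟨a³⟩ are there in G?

First find ord(a³) by computing successive powers:
  (a³)¹ = a³, (a³)² = a⁶, (a³)³ = a⁹, (a³)⁴ = a¹², (a³)⁵ = a¹⁵, (a³)⁶ = a¹⁸, (a³)⁷ = a²¹, (a³)⁸ = a²⁴, (a³)⁹ = a²⁷, (a³)¹⁰ = a³⁰, (a³)¹¹ = a³³, (a³)¹² = a², (a³)¹³ = a⁵, (a³)¹⁴ = a⁸, (a³)¹⁵ = a¹¹, (a³)¹⁶ = a¹⁴, (a³)¹⁷ = a¹⁷, (a³)¹⁸ = a²⁰, (a³)¹⁹ = a²³, (a³)²⁰ = a²⁶, (a³)²¹ = a²⁹, (a³)²² = a³², (a³)²³ = a, (a³)²⁴ = a⁴, (a³)²⁵ = a⁷, (a³)²⁶ = a¹⁰, (a³)²⁷ = a¹³, (a³)²⁸ = a¹⁶, (a³)²⁹ = a¹⁹, (a³)³⁰ = a²², (a³)³¹ = a²⁵, (a³)³² = a²⁸, (a³)³³ = a³¹, (a³)³⁴ = e.
So |⟨a³⟩| = ord(a³) = 34. With |G| = 34, by Lagrange [G : ⟨a³⟩] = 34/34 = 1.

Answer: 1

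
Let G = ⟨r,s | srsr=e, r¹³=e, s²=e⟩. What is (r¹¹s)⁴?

Compute successive powers of (r¹¹s), reducing at each step:
  (r¹¹s)²: (r¹¹s) · r¹¹ = s;   s · s = e
  (r¹¹s)³: e · r¹¹ = r¹¹;   (r¹¹) · s = r¹¹s
  (r¹¹s)⁴: (r¹¹s) · r¹¹ = s;   s · s = e

Answer: e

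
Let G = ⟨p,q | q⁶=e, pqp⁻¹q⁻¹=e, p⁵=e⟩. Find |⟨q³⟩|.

|⟨q³⟩| equals the order of q³. Compute successive powers until reaching e:
  (q³)¹ = q³, (q³)² = e.
The smallest positive k with (q³)ᵏ = e is 2, so |⟨q³⟩| = 2.

Answer: 2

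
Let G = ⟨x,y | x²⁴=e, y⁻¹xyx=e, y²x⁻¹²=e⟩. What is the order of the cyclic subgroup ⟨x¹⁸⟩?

|⟨x¹⁸⟩| equals the order of x¹⁸. Compute successive powers until reaching e:
  (x¹⁸)¹ = x¹⁸, (x¹⁸)² = x¹², (x¹⁸)³ = x⁶, (x¹⁸)⁴ = e.
The smallest positive k with (x¹⁸)ᵏ = e is 4, so |⟨x¹⁸⟩| = 4.

Answer: 4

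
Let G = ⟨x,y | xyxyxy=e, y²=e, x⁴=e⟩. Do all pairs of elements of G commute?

x·y = xy but y·x = yx, so x·y ≠ y·x and G is not abelian.

Answer: No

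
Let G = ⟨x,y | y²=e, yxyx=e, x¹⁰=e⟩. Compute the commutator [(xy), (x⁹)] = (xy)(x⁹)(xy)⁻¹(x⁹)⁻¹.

[(xy), (x⁹)] = (xy)·(x⁹)·(xy)⁻¹·(x⁹)⁻¹.
  (xy) · (x⁹) = x²y
  (x²y) · (xy) = x
  x · x = x²

Answer: x²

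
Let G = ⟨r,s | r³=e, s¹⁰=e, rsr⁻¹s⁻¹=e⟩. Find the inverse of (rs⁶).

The order of (rs⁶) is 15 (smallest k with (rs⁶)ᵏ = e), so (rs⁶)⁻¹ = (rs⁶)¹⁴ = r²s⁴.
Check: (rs⁶) · (r²s⁴) → (rs⁶) · r² = s⁶;   (s⁶) · s⁴ = e, giving e as required.

Answer: r²s⁴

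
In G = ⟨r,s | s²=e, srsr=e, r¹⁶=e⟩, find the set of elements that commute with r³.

⟨r³⟩ ⊆ C_G(r³) since powers of r³ commute with r³; so |C_G(r³)| ≥ |⟨r³⟩| = 16.
By orbit–stabilizer, |C_G(r³)| = |G| / |conj. class of r³| = 32 / 2 = 16.
The 16 elements commuting with r³ are {e, r, r², r³, r⁴, r⁵, r⁶, r⁷, r⁸, r⁹, r¹⁰, r¹¹, r¹², r¹³, r¹⁴, r¹⁵}.

Answer: {e, r, r², r³, r⁴, r⁵, r⁶, r⁷, r⁸, r⁹, r¹⁰, r¹¹, r¹², r¹³, r¹⁴, r¹⁵}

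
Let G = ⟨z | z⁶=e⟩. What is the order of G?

G is generated by a single element, so G is cyclic. The relator gives z⁶ = e and no smaller power is forced to be e, so the 6 powers {e, z, z², z³, z⁴, z⁵} are distinct. Hence |G| = 6.

Answer: 6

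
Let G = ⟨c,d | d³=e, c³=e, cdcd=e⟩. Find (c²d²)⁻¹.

The order of (c²d²) is 2 (smallest k with (c²d²)ᵏ = e), so (c²d²)⁻¹ = (c²d²)¹ = c²d².
Check: (c²d²) · (c²d²) → (c²d²) · c² = d;   d · d² = e, giving e as required.

Answer: c²d²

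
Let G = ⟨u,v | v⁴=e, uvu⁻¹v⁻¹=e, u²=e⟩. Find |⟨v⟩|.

|⟨v⟩| equals the order of v. Compute successive powers until reaching e:
  v¹ = v, v² = v², v³ = v³, v⁴ = e.
The smallest positive k with vᵏ = e is 4, so |⟨v⟩| = 4.

Answer: 4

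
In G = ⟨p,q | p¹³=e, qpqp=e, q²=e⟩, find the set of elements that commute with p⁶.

⟨p⁶⟩ ⊆ C_G(p⁶) since powers of p⁶ commute with p⁶; so |C_G(p⁶)| ≥ |⟨p⁶⟩| = 13.
By orbit–stabilizer, |C_G(p⁶)| = |G| / |conj. class of p⁶| = 26 / 2 = 13.
The 13 elements commuting with p⁶ are {e, p, p², p³, p⁴, p⁵, p⁶, p⁷, p⁸, p⁹, p¹⁰, p¹¹, p¹²}.

Answer: {e, p, p², p³, p⁴, p⁵, p⁶, p⁷, p⁸, p⁹, p¹⁰, p¹¹, p¹²}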